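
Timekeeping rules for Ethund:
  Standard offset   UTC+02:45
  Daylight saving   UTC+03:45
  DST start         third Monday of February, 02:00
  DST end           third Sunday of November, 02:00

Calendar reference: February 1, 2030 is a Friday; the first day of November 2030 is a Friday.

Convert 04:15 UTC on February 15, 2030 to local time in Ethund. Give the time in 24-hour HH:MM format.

1 February 2030 is a Friday, so the first Monday is February 4 and the third is February 18.
1 November 2030 is a Friday, so the first Sunday is November 3 and the third is November 17.
At the standard offset (UTC+02:45), 04:15 UTC + 2h45m = 07:00 Ethund standard time.
Daylight saving runs 18 February – 17 November; the standard-time date in Ethund, February 15, 2030, is outside that window, so Ethund is on standard time at UTC+02:45.
04:15 UTC + 2h45m = 07:00 local.

07:00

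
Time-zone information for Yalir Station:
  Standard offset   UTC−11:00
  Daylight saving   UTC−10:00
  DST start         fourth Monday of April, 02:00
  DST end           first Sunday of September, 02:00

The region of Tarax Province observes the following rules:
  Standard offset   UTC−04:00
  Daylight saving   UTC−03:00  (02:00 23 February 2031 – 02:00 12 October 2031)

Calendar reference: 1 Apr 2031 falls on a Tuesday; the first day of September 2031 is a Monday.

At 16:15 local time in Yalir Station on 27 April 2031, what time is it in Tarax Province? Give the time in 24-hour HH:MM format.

1 April 2031 is a Tuesday, so the first Monday is April 7 and the fourth is April 28.
1 September 2031 is a Monday, so the first Sunday is September 7.
27 April 2031 does not fall between 28 April and 7 September, so daylight saving is not in effect and Yalir Station is at UTC−11:00.
16:15 Yalir Station + 11h = 03:15 UTC (rolling into the next day, 28 April 2031).
At the standard offset (UTC−04:00), 03:15 UTC − 4h = 23:15 Tarax Province standard time (rolling into the previous day, 27 April 2031).
The standard-time date in Tarax Province, 27 April 2031, falls between 23 February and 12 October, so daylight saving is in effect and Tarax Province is at UTC−03:00.
03:15 UTC − 3h = 00:15 Tarax Province.

00:15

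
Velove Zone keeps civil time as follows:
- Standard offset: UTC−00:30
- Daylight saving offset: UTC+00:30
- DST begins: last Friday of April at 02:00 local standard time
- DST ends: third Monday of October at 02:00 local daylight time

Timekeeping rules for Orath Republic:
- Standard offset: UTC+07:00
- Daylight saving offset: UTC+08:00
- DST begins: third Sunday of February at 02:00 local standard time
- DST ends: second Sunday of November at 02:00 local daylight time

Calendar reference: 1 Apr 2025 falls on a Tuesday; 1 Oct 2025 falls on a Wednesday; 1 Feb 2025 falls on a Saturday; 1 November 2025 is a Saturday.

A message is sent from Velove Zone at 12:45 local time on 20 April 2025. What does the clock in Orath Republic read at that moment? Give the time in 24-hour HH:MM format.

21:15

1 April 2025 is a Tuesday, so Fridays fall on 4, 11, 18, 25; the last is April 25.
1 October 2025 is a Wednesday, so the first Monday is October 6 and the third is October 20.
Daylight saving runs 25 April – 20 October; 20 April 2025 is outside that window, so Velove Zone is on standard time at UTC−00:30.
12:45 Velove Zone + 0h30m = 13:15 UTC.
1 February 2025 is a Saturday, so the first Sunday is February 2 and the third is February 16.
1 November 2025 is a Saturday, so the first Sunday is November 2 and the second is November 9.
At the standard offset (UTC+07:00), 13:15 UTC + 7h = 20:15 Orath Republic standard time.
The standard-time date in Orath Republic, 20 April 2025, lies within the daylight-saving period (16 February – 9 November), so Orath Republic is on daylight time, UTC+08:00.
13:15 UTC + 8h = 21:15 Orath Republic.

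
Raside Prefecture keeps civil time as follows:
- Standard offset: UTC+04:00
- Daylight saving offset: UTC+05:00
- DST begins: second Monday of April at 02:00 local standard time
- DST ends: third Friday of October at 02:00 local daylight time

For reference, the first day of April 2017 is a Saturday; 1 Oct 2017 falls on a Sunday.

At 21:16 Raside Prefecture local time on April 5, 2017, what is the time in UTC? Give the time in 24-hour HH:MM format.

17:16

1 April 2017 is a Saturday, so the first Monday is April 3 and the second is April 10.
1 October 2017 is a Sunday, so the first Friday is October 6 and the third is October 20.
Daylight saving runs 10 April – 20 October; April 5, 2017 is outside that window, so Raside Prefecture is on standard time at UTC+04:00.
21:16 local − 4h = 17:16 UTC.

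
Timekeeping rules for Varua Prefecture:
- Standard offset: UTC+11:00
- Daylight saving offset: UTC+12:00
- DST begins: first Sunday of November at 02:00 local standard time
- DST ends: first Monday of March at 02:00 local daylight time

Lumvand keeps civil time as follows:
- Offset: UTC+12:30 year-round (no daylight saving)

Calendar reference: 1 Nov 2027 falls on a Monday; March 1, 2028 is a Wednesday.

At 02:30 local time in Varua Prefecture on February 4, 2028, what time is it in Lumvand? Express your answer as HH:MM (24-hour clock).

03:00

1 November 2027 is a Monday, so the first Sunday is November 7.
1 March 2028 is a Wednesday, so the first Monday is March 6.
February 4, 2028 falls between 7 November 2027 and 6 March 2028, so daylight saving is in effect and Varua Prefecture is at UTC+12:00.
02:30 Varua Prefecture − 12h = 14:30 UTC (rolling into the previous day, 3 February 2028).
Lumvand has no daylight saving, so its offset is UTC+12:30 year-round.
14:30 UTC + 12h30m = 03:00 Lumvand (rolling into the next day, 4 February 2028).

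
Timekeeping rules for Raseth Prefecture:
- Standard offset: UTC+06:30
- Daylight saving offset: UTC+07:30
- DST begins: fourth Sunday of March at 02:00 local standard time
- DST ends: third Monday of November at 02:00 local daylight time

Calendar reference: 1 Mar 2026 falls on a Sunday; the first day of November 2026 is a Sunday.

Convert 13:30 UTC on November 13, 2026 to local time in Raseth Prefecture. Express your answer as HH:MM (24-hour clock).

1 March 2026 is a Sunday, so the first Sunday is March 1 and the fourth is March 22.
1 November 2026 is a Sunday, so the first Monday is November 2 and the third is November 16.
At the standard offset (UTC+06:30), 13:30 UTC + 6h30m = 20:00 Raseth Prefecture standard time.
The standard-time date in Raseth Prefecture, November 13, 2026, lies within the daylight-saving period (22 March – 16 November), so Raseth Prefecture is on daylight time, UTC+07:30.
13:30 UTC + 7h30m = 21:00 local.

21:00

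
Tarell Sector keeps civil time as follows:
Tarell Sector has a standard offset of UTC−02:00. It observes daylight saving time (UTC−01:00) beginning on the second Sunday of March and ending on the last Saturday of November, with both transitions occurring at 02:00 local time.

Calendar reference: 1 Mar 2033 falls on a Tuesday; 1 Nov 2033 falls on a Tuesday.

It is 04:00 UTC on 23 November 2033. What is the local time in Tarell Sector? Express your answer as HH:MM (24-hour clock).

1 March 2033 is a Tuesday, so the first Sunday is March 6 and the second is March 13.
1 November 2033 is a Tuesday, so Saturdays fall on 5, 12, 19, 26; the last is November 26.
At the standard offset (UTC−02:00), 04:00 UTC − 2h = 02:00 Tarell Sector standard time.
The standard-time date in Tarell Sector, 23 November 2033, falls between 13 March and 26 November, so daylight saving is in effect and Tarell Sector is at UTC−01:00.
04:00 UTC − 1h = 03:00 local.

03:00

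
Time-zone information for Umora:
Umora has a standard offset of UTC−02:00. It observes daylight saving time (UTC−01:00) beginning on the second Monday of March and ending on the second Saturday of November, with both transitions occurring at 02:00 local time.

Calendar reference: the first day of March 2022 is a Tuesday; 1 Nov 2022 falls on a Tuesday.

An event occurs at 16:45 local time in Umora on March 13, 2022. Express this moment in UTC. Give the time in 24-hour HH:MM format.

1 March 2022 is a Tuesday, so the first Monday is March 7 and the second is March 14.
1 November 2022 is a Tuesday, so the first Saturday is November 5 and the second is November 12.
March 13, 2022 is outside the daylight-saving period (14 March – 12 November), so Umora is on standard time, UTC−02:00.
16:45 local + 2h = 18:45 UTC.

18:45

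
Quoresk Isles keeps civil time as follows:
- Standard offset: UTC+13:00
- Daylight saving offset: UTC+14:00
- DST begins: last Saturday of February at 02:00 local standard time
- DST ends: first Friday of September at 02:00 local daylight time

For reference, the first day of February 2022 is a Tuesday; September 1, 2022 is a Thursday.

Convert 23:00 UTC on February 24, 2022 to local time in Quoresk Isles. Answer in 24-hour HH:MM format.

12:00

1 February 2022 is a Tuesday, so Saturdays fall on 5, 12, 19, 26; the last is February 26.
1 September 2022 is a Thursday, so the first Friday is September 2.
At the standard offset (UTC+13:00), 23:00 UTC + 13h = 12:00 Quoresk Isles standard time (rolling into the next day, 25 February 2022).
The standard-time date in Quoresk Isles, February 25, 2022, does not fall between 26 February and 2 September, so daylight saving is not in effect and Quoresk Isles is at UTC+13:00.
23:00 UTC + 13h = 12:00 local (rolling into the next day, 25 February 2022).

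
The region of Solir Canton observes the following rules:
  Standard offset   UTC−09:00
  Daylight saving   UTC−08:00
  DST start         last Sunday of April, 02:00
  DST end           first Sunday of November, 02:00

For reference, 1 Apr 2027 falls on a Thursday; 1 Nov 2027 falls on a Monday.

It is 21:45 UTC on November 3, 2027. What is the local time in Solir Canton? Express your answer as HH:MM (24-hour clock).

1 April 2027 is a Thursday, so Sundays fall on 4, 11, 18, 25; the last is April 25.
1 November 2027 is a Monday, so the first Sunday is November 7.
At the standard offset (UTC−09:00), 21:45 UTC − 9h = 12:45 Solir Canton standard time.
Daylight saving runs 25 April – 7 November; the standard-time date in Solir Canton, November 3, 2027, is inside that window, so Solir Canton is at UTC−08:00.
21:45 UTC − 8h = 13:45 local.

13:45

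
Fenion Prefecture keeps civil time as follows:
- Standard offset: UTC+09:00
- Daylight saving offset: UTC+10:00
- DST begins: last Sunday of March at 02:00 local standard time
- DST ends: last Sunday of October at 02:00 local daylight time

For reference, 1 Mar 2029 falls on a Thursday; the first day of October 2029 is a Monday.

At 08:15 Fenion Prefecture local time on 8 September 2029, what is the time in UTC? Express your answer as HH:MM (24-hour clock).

1 March 2029 is a Thursday, so Sundays fall on 4, 11, 18, 25; the last is March 25.
1 October 2029 is a Monday, so Sundays fall on 7, 14, 21, 28; the last is October 28.
Daylight saving runs 25 March – 28 October; 8 September 2029 is inside that window, so Fenion Prefecture is at UTC+10:00.
08:15 local − 10h = 22:15 UTC (rolling into the previous day, 7 September 2029).

22:15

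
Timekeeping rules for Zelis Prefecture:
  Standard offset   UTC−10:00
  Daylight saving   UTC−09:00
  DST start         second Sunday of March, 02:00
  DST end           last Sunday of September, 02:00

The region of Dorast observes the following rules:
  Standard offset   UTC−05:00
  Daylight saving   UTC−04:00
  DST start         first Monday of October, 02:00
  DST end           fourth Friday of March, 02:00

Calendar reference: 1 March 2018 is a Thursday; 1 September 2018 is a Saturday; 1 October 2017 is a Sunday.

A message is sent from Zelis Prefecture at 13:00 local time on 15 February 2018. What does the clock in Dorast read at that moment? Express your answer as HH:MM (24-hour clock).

19:00

1 March 2018 is a Thursday, so the first Sunday is March 4 and the second is March 11.
1 September 2018 is a Saturday, so Sundays fall on 2, 9, 16, 23, 30; the last is September 30.
Daylight saving runs 11 March – 30 September; 15 February 2018 is outside that window, so Zelis Prefecture is on standard time at UTC−10:00.
13:00 Zelis Prefecture + 10h = 23:00 UTC.
1 October 2017 is a Sunday, so the first Monday is October 2.
1 March 2018 is a Thursday, so the first Friday is March 2 and the fourth is March 23.
At the standard offset (UTC−05:00), 23:00 UTC − 5h = 18:00 Dorast standard time.
Daylight saving runs 2 October 2017 – 23 March 2018; the standard-time date in Dorast, 15 February 2018, is inside that window, so Dorast is at UTC−04:00.
23:00 UTC − 4h = 19:00 Dorast.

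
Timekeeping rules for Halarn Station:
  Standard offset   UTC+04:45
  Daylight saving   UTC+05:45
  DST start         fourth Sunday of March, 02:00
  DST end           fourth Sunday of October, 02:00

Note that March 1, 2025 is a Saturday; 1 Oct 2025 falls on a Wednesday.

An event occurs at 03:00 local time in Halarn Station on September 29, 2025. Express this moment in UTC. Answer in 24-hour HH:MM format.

1 March 2025 is a Saturday, so the first Sunday is March 2 and the fourth is March 23.
1 October 2025 is a Wednesday, so the first Sunday is October 5 and the fourth is October 26.
Daylight saving runs 23 March – 26 October; September 29, 2025 is inside that window, so Halarn Station is at UTC+05:45.
03:00 local − 5h45m = 21:15 UTC (rolling into the previous day, 28 September 2025).

21:15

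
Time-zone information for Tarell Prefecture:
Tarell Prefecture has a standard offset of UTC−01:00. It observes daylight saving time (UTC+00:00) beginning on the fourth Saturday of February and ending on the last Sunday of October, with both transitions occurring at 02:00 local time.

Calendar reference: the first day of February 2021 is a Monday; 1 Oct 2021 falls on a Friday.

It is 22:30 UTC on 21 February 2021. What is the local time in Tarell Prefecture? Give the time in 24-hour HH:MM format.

21:30

1 February 2021 is a Monday, so the first Saturday is February 6 and the fourth is February 27.
1 October 2021 is a Friday, so Sundays fall on 3, 10, 17, 24, 31; the last is October 31.
At the standard offset (UTC−01:00), 22:30 UTC − 1h = 21:30 Tarell Prefecture standard time.
The standard-time date in Tarell Prefecture, 21 February 2021, does not fall between 27 February and 31 October, so daylight saving is not in effect and Tarell Prefecture is at UTC−01:00.
22:30 UTC − 1h = 21:30 local.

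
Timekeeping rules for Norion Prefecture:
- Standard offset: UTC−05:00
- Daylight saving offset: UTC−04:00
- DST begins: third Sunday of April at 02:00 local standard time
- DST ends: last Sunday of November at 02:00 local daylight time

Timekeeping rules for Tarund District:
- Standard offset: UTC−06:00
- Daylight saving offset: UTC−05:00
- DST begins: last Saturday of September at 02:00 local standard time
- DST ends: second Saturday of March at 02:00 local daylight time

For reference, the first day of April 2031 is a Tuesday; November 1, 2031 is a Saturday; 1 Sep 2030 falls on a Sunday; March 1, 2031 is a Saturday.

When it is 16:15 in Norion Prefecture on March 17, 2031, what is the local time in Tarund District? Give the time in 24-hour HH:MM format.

1 April 2031 is a Tuesday, so the first Sunday is April 6 and the third is April 20.
1 November 2031 is a Saturday, so Sundays fall on 2, 9, 16, 23, 30; the last is November 30.
March 17, 2031 is outside the daylight-saving period (20 April – 30 November), so Norion Prefecture is on standard time, UTC−05:00.
16:15 Norion Prefecture + 5h = 21:15 UTC.
1 September 2030 is a Sunday, so Saturdays fall on 7, 14, 21, 28; the last is September 28.
1 March 2031 is a Saturday, so the first Saturday is March 1 and the second is March 8.
At the standard offset (UTC−06:00), 21:15 UTC − 6h = 15:15 Tarund District standard time.
The standard-time date in Tarund District, March 17, 2031, is outside the daylight-saving period (28 September 2030 – 8 March 2031), so Tarund District is on standard time, UTC−06:00.
21:15 UTC − 6h = 15:15 Tarund District.

15:15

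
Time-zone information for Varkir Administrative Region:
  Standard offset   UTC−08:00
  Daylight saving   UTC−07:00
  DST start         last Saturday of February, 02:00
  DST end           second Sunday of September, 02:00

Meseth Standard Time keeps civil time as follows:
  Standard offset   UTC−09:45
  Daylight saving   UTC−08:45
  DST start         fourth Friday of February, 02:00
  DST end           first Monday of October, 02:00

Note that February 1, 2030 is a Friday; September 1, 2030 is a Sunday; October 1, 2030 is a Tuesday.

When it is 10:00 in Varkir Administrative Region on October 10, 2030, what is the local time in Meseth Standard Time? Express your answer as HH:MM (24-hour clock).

1 February 2030 is a Friday, so Saturdays fall on 2, 9, 16, 23; the last is February 23.
1 September 2030 is a Sunday, so the first Sunday is September 1 and the second is September 8.
Daylight saving runs 23 February – 8 September; October 10, 2030 is outside that window, so Varkir Administrative Region is on standard time at UTC−08:00.
10:00 Varkir Administrative Region + 8h = 18:00 UTC.
1 February 2030 is a Friday, so the first Friday is February 1 and the fourth is February 22.
1 October 2030 is a Tuesday, so the first Monday is October 7.
At the standard offset (UTC−09:45), 18:00 UTC − 9h45m = 08:15 Meseth Standard Time standard time.
The standard-time date in Meseth Standard Time, October 10, 2030, does not fall between 22 February and 7 October, so daylight saving is not in effect and Meseth Standard Time is at UTC−09:45.
18:00 UTC − 9h45m = 08:15 Meseth Standard Time.

08:15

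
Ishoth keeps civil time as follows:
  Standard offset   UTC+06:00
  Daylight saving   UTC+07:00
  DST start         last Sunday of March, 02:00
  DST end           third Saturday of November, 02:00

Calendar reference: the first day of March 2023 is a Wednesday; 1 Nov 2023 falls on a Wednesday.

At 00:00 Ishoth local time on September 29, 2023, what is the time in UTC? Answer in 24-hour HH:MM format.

1 March 2023 is a Wednesday, so Sundays fall on 5, 12, 19, 26; the last is March 26.
1 November 2023 is a Wednesday, so the first Saturday is November 4 and the third is November 18.
Daylight saving runs 26 March – 18 November; September 29, 2023 is inside that window, so Ishoth is at UTC+07:00.
00:00 local − 7h = 17:00 UTC (rolling into the previous day, 28 September 2023).

17:00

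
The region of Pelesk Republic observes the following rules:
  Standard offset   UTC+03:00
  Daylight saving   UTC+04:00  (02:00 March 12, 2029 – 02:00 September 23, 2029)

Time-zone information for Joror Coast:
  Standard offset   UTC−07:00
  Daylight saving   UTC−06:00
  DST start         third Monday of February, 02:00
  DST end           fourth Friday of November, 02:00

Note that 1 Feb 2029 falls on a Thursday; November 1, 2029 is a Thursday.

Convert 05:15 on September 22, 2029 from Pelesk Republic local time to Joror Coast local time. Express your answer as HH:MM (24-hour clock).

September 22, 2029 falls between 12 March and 23 September, so daylight saving is in effect and Pelesk Republic is at UTC+04:00.
05:15 Pelesk Republic − 4h = 01:15 UTC.
1 February 2029 is a Thursday, so the first Monday is February 5 and the third is February 19.
1 November 2029 is a Thursday, so the first Friday is November 2 and the fourth is November 23.
At the standard offset (UTC−07:00), 01:15 UTC − 7h = 18:15 Joror Coast standard time (rolling into the previous day, 21 September 2029).
Daylight saving runs 19 February – 23 November; the standard-time date in Joror Coast, September 21, 2029, is inside that window, so Joror Coast is at UTC−06:00.
01:15 UTC − 6h = 19:15 Joror Coast (rolling into the previous day, 21 September 2029).

19:15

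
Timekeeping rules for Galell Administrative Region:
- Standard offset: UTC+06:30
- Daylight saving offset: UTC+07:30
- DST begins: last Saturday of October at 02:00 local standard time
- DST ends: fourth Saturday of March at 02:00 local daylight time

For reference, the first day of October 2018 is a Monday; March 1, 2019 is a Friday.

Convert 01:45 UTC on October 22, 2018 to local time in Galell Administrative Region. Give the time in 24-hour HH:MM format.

1 October 2018 is a Monday, so Saturdays fall on 6, 13, 20, 27; the last is October 27.
1 March 2019 is a Friday, so the first Saturday is March 2 and the fourth is March 23.
At the standard offset (UTC+06:30), 01:45 UTC + 6h30m = 08:15 Galell Administrative Region standard time.
The standard-time date in Galell Administrative Region, October 22, 2018, does not fall between 27 October 2018 and 23 March 2019, so daylight saving is not in effect and Galell Administrative Region is at UTC+06:30.
01:45 UTC + 6h30m = 08:15 local.

08:15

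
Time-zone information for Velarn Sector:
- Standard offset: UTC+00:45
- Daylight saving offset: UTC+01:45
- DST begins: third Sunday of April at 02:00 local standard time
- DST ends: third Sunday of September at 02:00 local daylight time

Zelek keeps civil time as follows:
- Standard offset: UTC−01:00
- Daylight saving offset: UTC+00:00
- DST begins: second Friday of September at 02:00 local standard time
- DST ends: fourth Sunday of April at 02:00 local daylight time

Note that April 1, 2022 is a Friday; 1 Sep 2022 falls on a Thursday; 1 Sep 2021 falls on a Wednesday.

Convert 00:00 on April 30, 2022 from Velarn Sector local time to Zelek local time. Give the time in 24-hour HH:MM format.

21:15

1 April 2022 is a Friday, so the first Sunday is April 3 and the third is April 17.
1 September 2022 is a Thursday, so the first Sunday is September 4 and the third is September 18.
April 30, 2022 lies within the daylight-saving period (17 April – 18 September), so Velarn Sector is on daylight time, UTC+01:45.
00:00 Velarn Sector − 1h45m = 22:15 UTC (rolling into the previous day, 29 April 2022).
1 September 2021 is a Wednesday, so the first Friday is September 3 and the second is September 10.
1 April 2022 is a Friday, so the first Sunday is April 3 and the fourth is April 24.
At the standard offset (UTC−01:00), 22:15 UTC − 1h = 21:15 Zelek standard time.
Daylight saving runs 10 September 2021 – 24 April 2022; the standard-time date in Zelek, April 29, 2022, is outside that window, so Zelek is on standard time at UTC−01:00.
22:15 UTC − 1h = 21:15 Zelek.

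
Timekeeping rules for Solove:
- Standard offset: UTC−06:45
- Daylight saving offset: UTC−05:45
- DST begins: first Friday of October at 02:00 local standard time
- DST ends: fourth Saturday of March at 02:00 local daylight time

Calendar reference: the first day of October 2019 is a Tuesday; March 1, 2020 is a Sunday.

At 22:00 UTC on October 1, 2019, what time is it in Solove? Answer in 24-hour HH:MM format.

1 October 2019 is a Tuesday, so the first Friday is October 4.
1 March 2020 is a Sunday, so the first Saturday is March 7 and the fourth is March 28.
At the standard offset (UTC−06:45), 22:00 UTC − 6h45m = 15:15 Solove standard time.
The standard-time date in Solove, October 1, 2019, does not fall between 4 October 2019 and 28 March 2020, so daylight saving is not in effect and Solove is at UTC−06:45.
22:00 UTC − 6h45m = 15:15 local.

15:15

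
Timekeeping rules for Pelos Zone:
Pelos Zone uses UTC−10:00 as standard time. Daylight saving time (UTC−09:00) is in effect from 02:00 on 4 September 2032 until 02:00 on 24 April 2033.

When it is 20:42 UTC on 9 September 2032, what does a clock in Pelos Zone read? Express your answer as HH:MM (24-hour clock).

At the standard offset (UTC−10:00), 20:42 UTC − 10h = 10:42 Pelos Zone standard time.
The standard-time date in Pelos Zone, 9 September 2032, falls between 4 September 2032 and 24 April 2033, so daylight saving is in effect and Pelos Zone is at UTC−09:00.
20:42 UTC − 9h = 11:42 local.

11:42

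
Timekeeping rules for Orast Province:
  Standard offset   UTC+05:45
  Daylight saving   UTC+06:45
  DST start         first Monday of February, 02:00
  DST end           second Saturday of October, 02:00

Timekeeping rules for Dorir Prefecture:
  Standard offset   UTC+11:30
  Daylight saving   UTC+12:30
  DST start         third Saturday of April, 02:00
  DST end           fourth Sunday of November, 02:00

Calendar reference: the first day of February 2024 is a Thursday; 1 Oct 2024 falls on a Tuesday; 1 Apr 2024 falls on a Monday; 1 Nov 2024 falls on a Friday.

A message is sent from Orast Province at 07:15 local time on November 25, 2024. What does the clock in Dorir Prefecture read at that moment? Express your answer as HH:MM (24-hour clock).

13:00

1 February 2024 is a Thursday, so the first Monday is February 5.
1 October 2024 is a Tuesday, so the first Saturday is October 5 and the second is October 12.
November 25, 2024 is outside the daylight-saving period (5 February – 12 October), so Orast Province is on standard time, UTC+05:45.
07:15 Orast Province − 5h45m = 01:30 UTC.
1 April 2024 is a Monday, so the first Saturday is April 6 and the third is April 20.
1 November 2024 is a Friday, so the first Sunday is November 3 and the fourth is November 24.
At the standard offset (UTC+11:30), 01:30 UTC + 11h30m = 13:00 Dorir Prefecture standard time.
Daylight saving runs 20 April – 24 November; the standard-time date in Dorir Prefecture, November 25, 2024, is outside that window, so Dorir Prefecture is on standard time at UTC+11:30.
01:30 UTC + 11h30m = 13:00 Dorir Prefecture.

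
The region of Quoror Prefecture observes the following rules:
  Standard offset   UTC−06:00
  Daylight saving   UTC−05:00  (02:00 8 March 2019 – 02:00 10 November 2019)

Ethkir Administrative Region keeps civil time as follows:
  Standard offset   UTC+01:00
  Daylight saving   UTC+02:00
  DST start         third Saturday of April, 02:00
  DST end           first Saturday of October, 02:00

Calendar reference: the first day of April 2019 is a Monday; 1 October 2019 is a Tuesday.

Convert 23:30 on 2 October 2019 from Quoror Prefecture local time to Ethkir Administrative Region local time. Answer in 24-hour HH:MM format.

2 October 2019 falls between 8 March and 10 November, so daylight saving is in effect and Quoror Prefecture is at UTC−05:00.
23:30 Quoror Prefecture + 5h = 04:30 UTC (rolling into the next day, 3 October 2019).
1 April 2019 is a Monday, so the first Saturday is April 6 and the third is April 20.
1 October 2019 is a Tuesday, so the first Saturday is October 5.
At the standard offset (UTC+01:00), 04:30 UTC + 1h = 05:30 Ethkir Administrative Region standard time.
The standard-time date in Ethkir Administrative Region, 3 October 2019, lies within the daylight-saving period (20 April – 5 October), so Ethkir Administrative Region is on daylight time, UTC+02:00.
04:30 UTC + 2h = 06:30 Ethkir Administrative Region.

06:30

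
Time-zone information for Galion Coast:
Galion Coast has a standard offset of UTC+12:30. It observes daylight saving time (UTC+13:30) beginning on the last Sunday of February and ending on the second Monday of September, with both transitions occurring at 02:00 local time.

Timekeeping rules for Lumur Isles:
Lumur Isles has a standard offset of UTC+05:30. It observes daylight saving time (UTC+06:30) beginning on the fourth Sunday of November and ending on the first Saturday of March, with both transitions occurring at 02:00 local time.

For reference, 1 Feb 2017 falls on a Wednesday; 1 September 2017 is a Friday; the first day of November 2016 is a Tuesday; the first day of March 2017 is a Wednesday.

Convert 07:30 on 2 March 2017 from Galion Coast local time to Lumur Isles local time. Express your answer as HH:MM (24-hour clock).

1 February 2017 is a Wednesday, so Sundays fall on 5, 12, 19, 26; the last is February 26.
1 September 2017 is a Friday, so the first Monday is September 4 and the second is September 11.
Daylight saving runs 26 February – 11 September; 2 March 2017 is inside that window, so Galion Coast is at UTC+13:30.
07:30 Galion Coast − 13h30m = 18:00 UTC (rolling into the previous day, 1 March 2017).
1 November 2016 is a Tuesday, so the first Sunday is November 6 and the fourth is November 27.
1 March 2017 is a Wednesday, so the first Saturday is March 4.
At the standard offset (UTC+05:30), 18:00 UTC + 5h30m = 23:30 Lumur Isles standard time.
The standard-time date in Lumur Isles, 1 March 2017, falls between 27 November 2016 and 4 March 2017, so daylight saving is in effect and Lumur Isles is at UTC+06:30.
18:00 UTC + 6h30m = 00:30 Lumur Isles (rolling into the next day, 2 March 2017).

00:30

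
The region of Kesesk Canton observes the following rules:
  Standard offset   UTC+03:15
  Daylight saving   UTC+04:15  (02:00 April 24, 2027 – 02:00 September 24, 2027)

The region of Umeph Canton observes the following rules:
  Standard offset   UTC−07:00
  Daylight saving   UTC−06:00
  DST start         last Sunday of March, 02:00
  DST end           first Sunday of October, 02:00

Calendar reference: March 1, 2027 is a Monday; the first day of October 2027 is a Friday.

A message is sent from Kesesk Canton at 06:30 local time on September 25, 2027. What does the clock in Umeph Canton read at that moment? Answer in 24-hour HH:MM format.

September 25, 2027 is outside the daylight-saving period (24 April – 24 September), so Kesesk Canton is on standard time, UTC+03:15.
06:30 Kesesk Canton − 3h15m = 03:15 UTC.
1 March 2027 is a Monday, so Sundays fall on 7, 14, 21, 28; the last is March 28.
1 October 2027 is a Friday, so the first Sunday is October 3.
At the standard offset (UTC−07:00), 03:15 UTC − 7h = 20:15 Umeph Canton standard time (rolling into the previous day, 24 September 2027).
The standard-time date in Umeph Canton, September 24, 2027, lies within the daylight-saving period (28 March – 3 October), so Umeph Canton is on daylight time, UTC−06:00.
03:15 UTC − 6h = 21:15 Umeph Canton (rolling into the previous day, 24 September 2027).

21:15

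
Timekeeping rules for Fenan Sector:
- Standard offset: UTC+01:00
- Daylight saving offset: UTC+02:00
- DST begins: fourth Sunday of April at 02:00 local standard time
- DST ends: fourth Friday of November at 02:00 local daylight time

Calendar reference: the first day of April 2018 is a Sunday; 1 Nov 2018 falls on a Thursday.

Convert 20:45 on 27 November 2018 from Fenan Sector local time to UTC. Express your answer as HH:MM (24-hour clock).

1 April 2018 is a Sunday, so the first Sunday is April 1 and the fourth is April 22.
1 November 2018 is a Thursday, so the first Friday is November 2 and the fourth is November 23.
27 November 2018 does not fall between 22 April and 23 November, so daylight saving is not in effect and Fenan Sector is at UTC+01:00.
20:45 local − 1h = 19:45 UTC.

19:45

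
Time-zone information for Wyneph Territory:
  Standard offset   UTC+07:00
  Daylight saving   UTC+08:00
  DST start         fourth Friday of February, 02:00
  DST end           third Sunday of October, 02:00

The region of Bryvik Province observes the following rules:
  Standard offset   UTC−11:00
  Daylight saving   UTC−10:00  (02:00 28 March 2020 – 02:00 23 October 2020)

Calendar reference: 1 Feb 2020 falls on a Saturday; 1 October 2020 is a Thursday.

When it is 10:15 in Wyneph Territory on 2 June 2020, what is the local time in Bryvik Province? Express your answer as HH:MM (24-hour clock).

16:15

1 February 2020 is a Saturday, so the first Friday is February 7 and the fourth is February 28.
1 October 2020 is a Thursday, so the first Sunday is October 4 and the third is October 18.
2 June 2020 lies within the daylight-saving period (28 February – 18 October), so Wyneph Territory is on daylight time, UTC+08:00.
10:15 Wyneph Territory − 8h = 02:15 UTC.
At the standard offset (UTC−11:00), 02:15 UTC − 11h = 15:15 Bryvik Province standard time (rolling into the previous day, 1 June 2020).
The standard-time date in Bryvik Province, 1 June 2020, lies within the daylight-saving period (28 March – 23 October), so Bryvik Province is on daylight time, UTC−10:00.
02:15 UTC − 10h = 16:15 Bryvik Province (rolling into the previous day, 1 June 2020).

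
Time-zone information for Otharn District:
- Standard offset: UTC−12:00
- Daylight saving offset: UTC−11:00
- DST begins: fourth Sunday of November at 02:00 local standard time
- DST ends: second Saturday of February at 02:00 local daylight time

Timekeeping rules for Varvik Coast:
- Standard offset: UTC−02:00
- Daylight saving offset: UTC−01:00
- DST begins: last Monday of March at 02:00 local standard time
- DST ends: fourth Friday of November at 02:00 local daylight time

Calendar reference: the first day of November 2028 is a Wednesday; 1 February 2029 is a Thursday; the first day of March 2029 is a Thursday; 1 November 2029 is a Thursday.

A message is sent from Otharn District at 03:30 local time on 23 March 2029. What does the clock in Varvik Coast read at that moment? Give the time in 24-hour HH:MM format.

13:30

1 November 2028 is a Wednesday, so the first Sunday is November 5 and the fourth is November 26.
1 February 2029 is a Thursday, so the first Saturday is February 3 and the second is February 10.
23 March 2029 is outside the daylight-saving period (26 November 2028 – 10 February 2029), so Otharn District is on standard time, UTC−12:00.
03:30 Otharn District + 12h = 15:30 UTC.
1 March 2029 is a Thursday, so Mondays fall on 5, 12, 19, 26; the last is March 26.
1 November 2029 is a Thursday, so the first Friday is November 2 and the fourth is November 23.
At the standard offset (UTC−02:00), 15:30 UTC − 2h = 13:30 Varvik Coast standard time.
The standard-time date in Varvik Coast, 23 March 2029, does not fall between 26 March and 23 November, so daylight saving is not in effect and Varvik Coast is at UTC−02:00.
15:30 UTC − 2h = 13:30 Varvik Coast.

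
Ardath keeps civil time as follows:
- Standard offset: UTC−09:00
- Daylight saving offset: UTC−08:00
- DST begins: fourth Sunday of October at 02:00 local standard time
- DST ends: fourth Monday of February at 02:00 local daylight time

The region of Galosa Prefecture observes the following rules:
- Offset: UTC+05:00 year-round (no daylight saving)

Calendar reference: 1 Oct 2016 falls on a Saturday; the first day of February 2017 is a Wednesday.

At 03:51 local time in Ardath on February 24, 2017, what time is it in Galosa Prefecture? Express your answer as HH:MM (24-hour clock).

1 October 2016 is a Saturday, so the first Sunday is October 2 and the fourth is October 23.
1 February 2017 is a Wednesday, so the first Monday is February 6 and the fourth is February 27.
Daylight saving runs 23 October 2016 – 27 February 2017; February 24, 2017 is inside that window, so Ardath is at UTC−08:00.
03:51 Ardath + 8h = 11:51 UTC.
Galosa Prefecture stays on UTC+05:00 all year.
11:51 UTC + 5h = 16:51 Galosa Prefecture.

16:51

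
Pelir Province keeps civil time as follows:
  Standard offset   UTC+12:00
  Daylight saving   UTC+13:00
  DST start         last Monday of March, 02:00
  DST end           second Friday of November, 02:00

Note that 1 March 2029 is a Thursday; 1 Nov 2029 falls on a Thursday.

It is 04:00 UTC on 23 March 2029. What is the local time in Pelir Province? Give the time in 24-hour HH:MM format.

1 March 2029 is a Thursday, so Mondays fall on 5, 12, 19, 26; the last is March 26.
1 November 2029 is a Thursday, so the first Friday is November 2 and the second is November 9.
At the standard offset (UTC+12:00), 04:00 UTC + 12h = 16:00 Pelir Province standard time.
The standard-time date in Pelir Province, 23 March 2029, does not fall between 26 March and 9 November, so daylight saving is not in effect and Pelir Province is at UTC+12:00.
04:00 UTC + 12h = 16:00 local.

16:00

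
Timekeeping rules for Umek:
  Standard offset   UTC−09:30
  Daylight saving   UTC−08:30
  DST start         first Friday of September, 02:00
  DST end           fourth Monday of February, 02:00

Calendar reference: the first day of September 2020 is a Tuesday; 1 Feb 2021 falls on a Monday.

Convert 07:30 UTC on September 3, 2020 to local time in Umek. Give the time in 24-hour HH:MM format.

1 September 2020 is a Tuesday, so the first Friday is September 4.
1 February 2021 is a Monday, so the first Monday is February 1 and the fourth is February 22.
At the standard offset (UTC−09:30), 07:30 UTC − 9h30m = 22:00 Umek standard time (rolling into the previous day, 2 September 2020).
The standard-time date in Umek, September 2, 2020, is outside the daylight-saving period (4 September 2020 – 22 February 2021), so Umek is on standard time, UTC−09:30.
07:30 UTC − 9h30m = 22:00 local (rolling into the previous day, 2 September 2020).

22:00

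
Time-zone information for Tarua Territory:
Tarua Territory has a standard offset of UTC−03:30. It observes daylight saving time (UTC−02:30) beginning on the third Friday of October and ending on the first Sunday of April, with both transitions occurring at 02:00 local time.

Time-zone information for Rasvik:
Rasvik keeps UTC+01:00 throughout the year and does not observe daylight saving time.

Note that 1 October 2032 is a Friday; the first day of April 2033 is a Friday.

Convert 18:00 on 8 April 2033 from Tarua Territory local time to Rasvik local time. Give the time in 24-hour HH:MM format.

22:30

1 October 2032 is a Friday, so the first Friday is October 1 and the third is October 15.
1 April 2033 is a Friday, so the first Sunday is April 3.
8 April 2033 does not fall between 15 October 2032 and 3 April 2033, so daylight saving is not in effect and Tarua Territory is at UTC−03:30.
18:00 Tarua Territory + 3h30m = 21:30 UTC.
Rasvik stays on UTC+01:00 all year.
21:30 UTC + 1h = 22:30 Rasvik.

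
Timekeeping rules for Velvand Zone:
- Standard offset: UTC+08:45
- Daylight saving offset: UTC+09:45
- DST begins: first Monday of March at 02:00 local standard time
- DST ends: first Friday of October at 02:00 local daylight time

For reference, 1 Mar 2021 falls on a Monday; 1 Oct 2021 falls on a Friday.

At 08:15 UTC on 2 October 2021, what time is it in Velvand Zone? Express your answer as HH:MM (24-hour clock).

1 March 2021 is a Monday, so the first Monday is March 1.
1 October 2021 is a Friday, so the first Friday is October 1.
At the standard offset (UTC+08:45), 08:15 UTC + 8h45m = 17:00 Velvand Zone standard time.
Daylight saving runs 1 March – 1 October; the standard-time date in Velvand Zone, 2 October 2021, is outside that window, so Velvand Zone is on standard time at UTC+08:45.
08:15 UTC + 8h45m = 17:00 local.

17:00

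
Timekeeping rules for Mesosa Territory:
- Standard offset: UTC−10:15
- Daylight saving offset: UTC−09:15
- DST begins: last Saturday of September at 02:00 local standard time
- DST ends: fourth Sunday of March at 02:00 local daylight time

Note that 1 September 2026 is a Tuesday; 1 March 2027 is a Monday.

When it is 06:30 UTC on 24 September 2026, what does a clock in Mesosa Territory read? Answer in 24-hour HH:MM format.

20:15

1 September 2026 is a Tuesday, so Saturdays fall on 5, 12, 19, 26; the last is September 26.
1 March 2027 is a Monday, so the first Sunday is March 7 and the fourth is March 28.
At the standard offset (UTC−10:15), 06:30 UTC − 10h15m = 20:15 Mesosa Territory standard time (rolling into the previous day, 23 September 2026).
The standard-time date in Mesosa Territory, 23 September 2026, is outside the daylight-saving period (26 September 2026 – 28 March 2027), so Mesosa Territory is on standard time, UTC−10:15.
06:30 UTC − 10h15m = 20:15 local (rolling into the previous day, 23 September 2026).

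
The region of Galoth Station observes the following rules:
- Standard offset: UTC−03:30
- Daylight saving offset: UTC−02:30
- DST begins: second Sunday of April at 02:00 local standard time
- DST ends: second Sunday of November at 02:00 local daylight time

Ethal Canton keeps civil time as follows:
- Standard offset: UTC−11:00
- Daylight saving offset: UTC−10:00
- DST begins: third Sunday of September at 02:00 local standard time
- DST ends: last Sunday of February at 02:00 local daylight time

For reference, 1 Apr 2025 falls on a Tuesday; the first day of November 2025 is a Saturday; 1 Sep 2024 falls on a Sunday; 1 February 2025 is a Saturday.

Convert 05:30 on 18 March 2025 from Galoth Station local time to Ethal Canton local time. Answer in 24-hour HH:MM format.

22:00

1 April 2025 is a Tuesday, so the first Sunday is April 6 and the second is April 13.
1 November 2025 is a Saturday, so the first Sunday is November 2 and the second is November 9.
18 March 2025 does not fall between 13 April and 9 November, so daylight saving is not in effect and Galoth Station is at UTC−03:30.
05:30 Galoth Station + 3h30m = 09:00 UTC.
1 September 2024 is a Sunday, so the first Sunday is September 1 and the third is September 15.
1 February 2025 is a Saturday, so Sundays fall on 2, 9, 16, 23; the last is February 23.
At the standard offset (UTC−11:00), 09:00 UTC − 11h = 22:00 Ethal Canton standard time (rolling into the previous day, 17 March 2025).
Daylight saving runs 15 September 2024 – 23 February 2025; the standard-time date in Ethal Canton, 17 March 2025, is outside that window, so Ethal Canton is on standard time at UTC−11:00.
09:00 UTC − 11h = 22:00 Ethal Canton (rolling into the previous day, 17 March 2025).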